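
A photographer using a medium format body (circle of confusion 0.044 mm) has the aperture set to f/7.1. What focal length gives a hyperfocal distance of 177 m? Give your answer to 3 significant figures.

From H = f²/(N·c) + f, with f ≪ H: f ≈ √(H·N·c) = √(177000 × 7.1 × 0.044) = √55295 ≈ 235.1 mm.
The +f correction barely moves this — solving exactly, f² + N·c·f − N·c·H = 0 ⇒ f = (−N·c + √((N·c)² + 4·N·c·H))/2 = (−0.3124 + √221179)/2 ≈ 234.99 mm, so f ≈ 235 mm.

235 mm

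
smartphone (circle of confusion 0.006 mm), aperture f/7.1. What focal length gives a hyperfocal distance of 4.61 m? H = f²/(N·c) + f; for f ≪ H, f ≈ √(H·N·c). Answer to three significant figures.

From H = f²/(N·c) + f, with f ≪ H: f ≈ √(H·N·c) = √(4610 × 7.1 × 0.006) = √196.39 ≈ 14.01 mm.
The +f correction barely moves this — solving exactly, f² + N·c·f − N·c·H = 0 ⇒ f = (−N·c + √((N·c)² + 4·N·c·H))/2 = (−0.0426 + √785.55)/2 ≈ 13.992 mm, so f ≈ 14.0 mm.

14.0 mm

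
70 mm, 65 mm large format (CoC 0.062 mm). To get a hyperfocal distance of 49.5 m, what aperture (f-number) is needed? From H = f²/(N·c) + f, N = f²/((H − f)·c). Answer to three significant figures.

f/1.60

Rearrange H = f²/(N·c) + f for N: N = f² / ((H − f)·c).
N = 70² / ((49500 − 70) × 0.062) = 4900 / 3065 ≈ 1.60.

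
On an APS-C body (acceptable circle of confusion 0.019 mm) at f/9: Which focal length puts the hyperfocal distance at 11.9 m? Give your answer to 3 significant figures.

From H = f²/(N·c) + f, with f ≪ H: f ≈ √(H·N·c) = √(11900 × 9 × 0.019) = √2034.9 ≈ 45.11 mm.
Exact: f² + N·c·f − N·c·H = 0 ⇒ f = (−N·c + √((N·c)² + 4·N·c·H))/2 = (−0.171 + √8139.6)/2 ≈ 45.024 mm ≈ 45.0 mm.

45.0 mm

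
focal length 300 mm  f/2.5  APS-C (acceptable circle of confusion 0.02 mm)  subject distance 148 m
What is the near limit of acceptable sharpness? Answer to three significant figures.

Hyperfocal distance H = f²/(N·c) + f = 300²/(2.5 × 0.02) + 300 = 90000/0.05 + 300 ≈ 1800300.0 mm ≈ 1800 m.
Near limit Dn = s·(H − f)/(H + s − 2f) = 148000 × (1800300.0 − 300) / (1800300.0 + 148000 − 2 × 300) = 148000 × 1800000.0 / 1947700.0 ≈ 136777 mm ≈ 137 m.

137 m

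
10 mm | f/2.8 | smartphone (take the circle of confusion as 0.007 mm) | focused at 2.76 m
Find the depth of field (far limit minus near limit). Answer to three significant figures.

Hyperfocal distance H = f²/(N·c) + f = 10²/(2.8 × 0.007) + 10 = 100/0.0196 + 10 ≈ 5112.0 mm ≈ 5.112 m.
Near limit Dn = s·(H − f)/(H + s − 2f) = 2760 × (5112.0 − 10) / (5112.0 + 2760 − 2 × 10) = 2760 × 5102.0 / 7852.0 ≈ 1793.4 mm.
Far limit Df = s·(H − f)/(H − s) = 2760 × (5112.0 − 10) / (5112.0 − 2760) = 2760 × 5102.0 / 2352.0 ≈ 5987.0 mm.
Depth of field = Df − Dn = 5987.0 − 1793.4 ≈ 4193.6 mm ≈ 4.19 m.

4.19 m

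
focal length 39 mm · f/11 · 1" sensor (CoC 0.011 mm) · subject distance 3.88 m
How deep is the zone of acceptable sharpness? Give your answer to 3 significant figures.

2.62 m

Hyperfocal distance H = f²/(N·c) + f = 39²/(11 × 0.011) + 39 = 1521/0.121 + 39 ≈ 12609.2 mm ≈ 12.61 m.
Near limit Dn = s·(H − f)/(H + s − 2f) = 3880 × (12609.2 − 39) / (12609.2 + 3880 − 2 × 39) = 3880 × 12570.2 / 16411.2 ≈ 2971.9 mm.
Far limit Df = s·(H − f)/(H − s) = 3880 × (12609.2 − 39) / (12609.2 − 3880) = 3880 × 12570.2 / 8729.2 ≈ 5587.3 mm.
Depth of field = Df − Dn = 5587.3 − 2971.9 ≈ 2615.4 mm ≈ 2.62 m.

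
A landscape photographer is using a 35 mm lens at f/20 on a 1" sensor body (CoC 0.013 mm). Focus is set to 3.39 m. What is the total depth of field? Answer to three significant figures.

9.79 m

Hyperfocal distance H = f²/(N·c) + f = 35²/(20 × 0.013) + 35 = 1225/0.26 + 35 ≈ 4746.5 mm ≈ 4.747 m.
Near limit Dn = s·(H − f)/(H + s − 2f) = 3390 × (4746.5 − 35) / (4746.5 + 3390 − 2 × 35) = 3390 × 4711.5 / 8066.5 ≈ 1980.0 mm.
Far limit Df = s·(H − f)/(H − s) = 3390 × (4746.5 − 35) / (4746.5 − 3390) = 3390 × 4711.5 / 1356.5 ≈ 11774.2 mm.
Depth of field = Df − Dn = 11774.2 − 1980.0 ≈ 9794.2 mm ≈ 9.79 m.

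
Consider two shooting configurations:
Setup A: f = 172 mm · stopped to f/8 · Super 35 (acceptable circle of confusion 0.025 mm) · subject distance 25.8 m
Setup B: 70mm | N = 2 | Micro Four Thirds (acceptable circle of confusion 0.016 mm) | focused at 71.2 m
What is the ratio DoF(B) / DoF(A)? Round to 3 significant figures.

9.15

Setup A: H = 172²/(8×0.025) + 172 ≈ 148092.0 mm; DoF = Df − Dn = 31206.8 − 21990.1 ≈ 9216.7 mm.
Setup B: H = 70²/(2×0.016) + 70 ≈ 153195.0 mm; DoF = Df − Dn = 132965 − 48617 ≈ 84348 mm.
Ratio = 84348 / 9216.7 ≈ 9.15.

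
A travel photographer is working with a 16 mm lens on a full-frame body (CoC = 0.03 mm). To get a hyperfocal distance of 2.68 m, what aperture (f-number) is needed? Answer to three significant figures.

Rearrange H = f²/(N·c) + f for N: N = f² / ((H − f)·c).
N = 16² / ((2680 − 16) × 0.03) = 256 / 79.92 ≈ 3.20.

f/3.20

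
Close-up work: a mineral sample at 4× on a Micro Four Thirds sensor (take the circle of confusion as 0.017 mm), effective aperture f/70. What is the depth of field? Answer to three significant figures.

At magnification m, DoF ≈ 2·N_eff·c/m² = 2 × 70 × 0.017 / 4² = 2.38 / 16 ≈ 0.149 mm.

0.149 mm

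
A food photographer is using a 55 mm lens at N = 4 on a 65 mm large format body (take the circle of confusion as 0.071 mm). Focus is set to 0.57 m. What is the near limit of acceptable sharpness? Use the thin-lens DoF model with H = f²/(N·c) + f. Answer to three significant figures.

0.544 m

Hyperfocal distance H = f²/(N·c) + f = 55²/(4 × 0.071) + 55 = 3025/0.284 + 55 ≈ 10706.4 mm ≈ 10.71 m.
Near limit Dn = s·(H − f)/(H + s − 2f) = 570 × (10706.4 − 55) / (10706.4 + 570 − 2 × 55) = 570 × 10651.4 / 11166.4 ≈ 543.71 mm ≈ 0.544 m.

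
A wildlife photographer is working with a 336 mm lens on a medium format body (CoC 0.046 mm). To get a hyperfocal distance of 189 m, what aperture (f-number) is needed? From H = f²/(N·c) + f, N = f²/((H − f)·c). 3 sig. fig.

Rearrange H = f²/(N·c) + f for N: N = f² / ((H − f)·c).
N = 336² / ((189000 − 336) × 0.046) = 112896 / 8679 ≈ 13.

f/13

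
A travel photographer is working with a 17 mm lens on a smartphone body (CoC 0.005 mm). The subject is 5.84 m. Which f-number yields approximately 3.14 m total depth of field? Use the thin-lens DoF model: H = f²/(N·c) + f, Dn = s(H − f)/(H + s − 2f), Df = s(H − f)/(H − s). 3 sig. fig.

Write h = H − f = f²/(N·c). The thin-lens limits are Dn = s·h/(h + (s−f)) and Df = s·h/(h − (s−f)), so DoF = Df − Dn = 2·s·(s−f)·h / (h² − (s−f)²).
That is a quadratic in h: DoF·h² − 2·s·(s−f)·h − DoF·(s−f)² = 0 ⇒ h = (s−f)·(s + √(s² + DoF²)) / DoF = 5823 × (5840 + √(5840² + 3140²)) / 3140 = 5823 × (5840 + 6630.63) / 3140 ≈ 23126 mm.
Then N = f²/(c·h) = 17² / (0.005 × 23126) = 289 / 115.63 ≈ 2.50.

f/2.50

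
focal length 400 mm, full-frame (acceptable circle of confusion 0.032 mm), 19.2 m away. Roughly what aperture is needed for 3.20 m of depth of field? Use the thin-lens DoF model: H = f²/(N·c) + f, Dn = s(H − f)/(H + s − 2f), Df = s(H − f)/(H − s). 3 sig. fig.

f/22

Write h = H − f = f²/(N·c). The thin-lens limits are Dn = s·h/(h + (s−f)) and Df = s·h/(h − (s−f)), so DoF = Df − Dn = 2·s·(s−f)·h / (h² − (s−f)²).
That is a quadratic in h: DoF·h² − 2·s·(s−f)·h − DoF·(s−f)² = 0 ⇒ h = (s−f)·(s + √(s² + DoF²)) / DoF = 18800 × (19200 + √(19200² + 3200²)) / 3200 = 18800 × (19200 + 19464.8) / 3200 ≈ 227156 mm.
Then N = f²/(c·h) = 400² / (0.032 × 227156) = 160000 / 7269.0 ≈ 22.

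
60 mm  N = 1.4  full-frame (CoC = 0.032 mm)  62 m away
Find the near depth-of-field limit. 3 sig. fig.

35.0 m

Hyperfocal distance H = f²/(N·c) + f = 60²/(1.4 × 0.032) + 60 = 3600/0.0448 + 60 ≈ 80417.1 mm ≈ 80.42 m.
Near limit Dn = s·(H − f)/(H + s − 2f) = 62000 × (80417.1 − 60) / (80417.1 + 62000 − 2 × 60) = 62000 × 80357.1 / 142297.1 ≈ 35012 mm ≈ 35.0 m.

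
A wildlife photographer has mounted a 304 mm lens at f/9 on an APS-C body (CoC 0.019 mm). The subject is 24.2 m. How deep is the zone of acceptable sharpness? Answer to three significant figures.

2.14 m

Hyperfocal distance H = f²/(N·c) + f = 304²/(9 × 0.019) + 304 = 92416/0.171 + 304 ≈ 540748.4 mm ≈ 540.7 m.
Near limit Dn = s·(H − f)/(H + s − 2f) = 24200 × (540748.4 − 304) / (540748.4 + 24200 − 2 × 304) = 24200 × 540444.4 / 564340.4 ≈ 23175.3 mm.
Far limit Df = s·(H − f)/(H − s) = 24200 × (540748.4 − 304) / (540748.4 − 24200) = 24200 × 540444.4 / 516548.4 ≈ 25319.5 mm.
Depth of field = Df − Dn = 25319.5 − 23175.3 ≈ 2144.2 mm ≈ 2.14 m.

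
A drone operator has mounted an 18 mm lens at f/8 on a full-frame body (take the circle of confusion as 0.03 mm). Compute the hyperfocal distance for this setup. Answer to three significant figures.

Hyperfocal distance H = f²/(N·c) + f = 18²/(8 × 0.03) + 18 = 324/0.24 + 18 ≈ 1368.0 mm ≈ 1.37 m.

1.37 m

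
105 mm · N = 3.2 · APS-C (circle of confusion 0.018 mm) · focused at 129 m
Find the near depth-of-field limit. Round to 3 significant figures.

77.1 m

Hyperfocal distance H = f²/(N·c) + f = 105²/(3.2 × 0.018) + 105 = 11025/0.0576 + 105 ≈ 191511.2 mm ≈ 191.5 m.
Near limit Dn = s·(H − f)/(H + s − 2f) = 129000 × (191511.2 − 105) / (191511.2 + 129000 − 2 × 105) = 129000 × 191406.2 / 320301.2 ≈ 77088 mm ≈ 77.1 m.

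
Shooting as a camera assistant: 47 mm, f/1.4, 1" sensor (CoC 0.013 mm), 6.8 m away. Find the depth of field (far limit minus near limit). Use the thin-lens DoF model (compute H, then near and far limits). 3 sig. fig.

Hyperfocal distance H = f²/(N·c) + f = 47²/(1.4 × 0.013) + 47 = 2209/0.0182 + 47 ≈ 121420.6 mm ≈ 121.4 m.
Near limit Dn = s·(H − f)/(H + s − 2f) = 6800 × (121420.6 − 47) / (121420.6 + 6800 − 2 × 47) = 6800 × 121373.6 / 128126.6 ≈ 6441.60 mm.
Far limit Df = s·(H − f)/(H − s) = 6800 × (121420.6 − 47) / (121420.6 − 6800) = 6800 × 121373.6 / 114620.6 ≈ 7200.63 mm.
Depth of field = Df − Dn = 7200.63 − 6441.60 ≈ 759.03 mm ≈ 0.759 m.

0.759 m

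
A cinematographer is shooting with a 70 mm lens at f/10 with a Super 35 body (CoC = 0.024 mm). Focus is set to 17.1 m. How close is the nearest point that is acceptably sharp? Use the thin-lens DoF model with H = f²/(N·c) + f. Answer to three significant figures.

9.32 m

Hyperfocal distance H = f²/(N·c) + f = 70²/(10 × 0.024) + 70 = 4900/0.24 + 70 ≈ 20486.7 mm ≈ 20.49 m.
Near limit Dn = s·(H − f)/(H + s − 2f) = 17100 × (20486.7 − 70) / (20486.7 + 17100 − 2 × 70) = 17100 × 20416.7 / 37446.7 ≈ 9323.3 mm ≈ 9.32 m.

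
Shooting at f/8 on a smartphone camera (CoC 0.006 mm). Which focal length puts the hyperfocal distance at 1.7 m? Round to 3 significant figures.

9.01 mm

From H = f²/(N·c) + f, with f ≪ H: f ≈ √(H·N·c) = √(1700 × 8 × 0.006) = √81.600 ≈ 9.033 mm.
Exact: f² + N·c·f − N·c·H = 0 ⇒ f = (−N·c + √((N·c)² + 4·N·c·H))/2 = (−0.048 + √326.40)/2 ≈ 9.0093 mm ≈ 9.01 mm.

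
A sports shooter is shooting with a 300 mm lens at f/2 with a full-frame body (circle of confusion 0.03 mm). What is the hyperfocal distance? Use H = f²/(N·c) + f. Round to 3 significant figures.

1500 m

Hyperfocal distance H = f²/(N·c) + f = 300²/(2 × 0.03) + 300 = 90000/0.06 + 300 ≈ 1500300.0 mm ≈ 1500 m.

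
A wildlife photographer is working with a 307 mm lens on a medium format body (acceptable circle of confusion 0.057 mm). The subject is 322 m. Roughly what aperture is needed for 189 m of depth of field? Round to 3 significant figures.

f/1.40

Write h = H − f = f²/(N·c). The thin-lens limits are Dn = s·h/(h + (s−f)) and Df = s·h/(h − (s−f)), so DoF = Df − Dn = 2·s·(s−f)·h / (h² − (s−f)²).
That is a quadratic in h: DoF·h² − 2·s·(s−f)·h − DoF·(s−f)² = 0 ⇒ h = (s−f)·(s + √(s² + DoF²)) / DoF = 321693 × (322000 + √(322000² + 189000²)) / 189000 = 321693 × (322000 + 373370) / 189000 ≈ 1183575 mm.
Then N = f²/(c·h) = 307² / (0.057 × 1183575) = 94249 / 67464 ≈ 1.40.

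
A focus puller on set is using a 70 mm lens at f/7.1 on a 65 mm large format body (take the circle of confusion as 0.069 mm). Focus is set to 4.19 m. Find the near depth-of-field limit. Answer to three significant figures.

Hyperfocal distance H = f²/(N·c) + f = 70²/(7.1 × 0.069) + 70 = 4900/0.4899 + 70 ≈ 10072.0 mm ≈ 10.07 m.
Near limit Dn = s·(H − f)/(H + s − 2f) = 4190 × (10072.0 − 70) / (10072.0 + 4190 − 2 × 70) = 4190 × 10002.0 / 14122.0 ≈ 2967.6 mm ≈ 2.97 m.

2.97 m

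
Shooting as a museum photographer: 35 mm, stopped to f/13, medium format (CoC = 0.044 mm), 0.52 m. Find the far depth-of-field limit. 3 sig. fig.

0.672 m

Hyperfocal distance H = f²/(N·c) + f = 35²/(13 × 0.044) + 35 = 1225/0.572 + 35 ≈ 2176.6 mm ≈ 2.177 m.
Far limit Df = s·(H − f)/(H − s) = 520 × (2176.6 − 35) / (2176.6 − 520) = 520 × 2141.6 / 1656.6 ≈ 672.24 mm ≈ 0.672 m.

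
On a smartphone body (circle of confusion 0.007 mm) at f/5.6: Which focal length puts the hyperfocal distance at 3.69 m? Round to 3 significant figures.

12.0 mm

From H = f²/(N·c) + f, with f ≪ H: f ≈ √(H·N·c) = √(3690 × 5.6 × 0.007) = √144.65 ≈ 12.03 mm.
The +f correction barely moves this — solving exactly, f² + N·c·f − N·c·H = 0 ⇒ f = (−N·c + √((N·c)² + 4·N·c·H))/2 = (−0.0392 + √578.59)/2 ≈ 12.007 mm, so f ≈ 12.0 mm.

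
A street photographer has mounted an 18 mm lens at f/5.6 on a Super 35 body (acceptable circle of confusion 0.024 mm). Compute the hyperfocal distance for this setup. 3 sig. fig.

Hyperfocal distance H = f²/(N·c) + f = 18²/(5.6 × 0.024) + 18 = 324/0.1344 + 18 ≈ 2428.7 mm ≈ 2.43 m.

2.43 m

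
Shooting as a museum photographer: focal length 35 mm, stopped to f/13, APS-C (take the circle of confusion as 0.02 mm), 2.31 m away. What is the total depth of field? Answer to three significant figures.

Hyperfocal distance H = f²/(N·c) + f = 35²/(13 × 0.02) + 35 = 1225/0.26 + 35 ≈ 4746.5 mm ≈ 4.747 m.
Near limit Dn = s·(H − f)/(H + s − 2f) = 2310 × (4746.5 − 35) / (4746.5 + 2310 − 2 × 35) = 2310 × 4711.5 / 6986.5 ≈ 1557.8 mm.
Far limit Df = s·(H − f)/(H − s) = 2310 × (4746.5 − 35) / (4746.5 − 2310) = 2310 × 4711.5 / 2436.5 ≈ 4466.9 mm.
Depth of field = Df − Dn = 4466.9 − 1557.8 ≈ 2909.1 mm ≈ 2.91 m.

2.91 m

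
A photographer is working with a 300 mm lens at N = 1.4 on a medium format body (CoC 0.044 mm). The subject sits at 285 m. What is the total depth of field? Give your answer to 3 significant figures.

115 m

Hyperfocal distance H = f²/(N·c) + f = 300²/(1.4 × 0.044) + 300 = 90000/0.0616 + 300 ≈ 1461339.0 mm ≈ 1461 m.
Near limit Dn = s·(H − f)/(H + s − 2f) = 285000 × (1461339.0 − 300) / (1461339.0 + 285000 − 2 × 300) = 285000 × 1461039.0 / 1745739.0 ≈ 238521 mm.
Far limit Df = s·(H − f)/(H − s) = 285000 × (1461339.0 − 300) / (1461339.0 − 285000) = 285000 × 1461039.0 / 1176339.0 ≈ 353976 mm.
Depth of field = Df − Dn = 353976 − 238521 ≈ 115455 mm ≈ 115 m.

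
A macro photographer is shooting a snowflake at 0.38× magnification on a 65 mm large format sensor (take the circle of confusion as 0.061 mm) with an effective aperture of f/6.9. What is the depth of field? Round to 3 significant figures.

5.83 mm

At magnification m, DoF ≈ 2·N_eff·c/m² = 2 × 6.9 × 0.061 / 0.38² = 0.8418 / 0.1444 ≈ 5.83 mm.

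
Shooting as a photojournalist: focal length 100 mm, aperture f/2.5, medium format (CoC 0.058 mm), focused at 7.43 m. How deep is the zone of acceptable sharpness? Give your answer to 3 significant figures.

Hyperfocal distance H = f²/(N·c) + f = 100²/(2.5 × 0.058) + 100 = 10000/0.145 + 100 ≈ 69065.5 mm ≈ 69.07 m.
Near limit Dn = s·(H − f)/(H + s − 2f) = 7430 × (69065.5 − 100) / (69065.5 + 7430 − 2 × 100) = 7430 × 68965.5 / 76295.5 ≈ 6716.2 mm.
Far limit Df = s·(H − f)/(H − s) = 7430 × (69065.5 − 100) / (69065.5 − 7430) = 7430 × 68965.5 / 61635.5 ≈ 8313.6 mm.
Depth of field = Df − Dn = 8313.6 − 6716.2 ≈ 1597.4 mm ≈ 1.60 m.

1.60 m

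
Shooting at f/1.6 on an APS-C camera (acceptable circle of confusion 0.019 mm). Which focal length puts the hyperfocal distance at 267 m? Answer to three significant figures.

90.1 mm

From H = f²/(N·c) + f, with f ≪ H: f ≈ √(H·N·c) = √(267000 × 1.6 × 0.019) = √8116.8 ≈ 90.09 mm.
The +f correction barely moves this — solving exactly, f² + N·c·f − N·c·H = 0 ⇒ f = (−N·c + √((N·c)² + 4·N·c·H))/2 = (−0.0304 + √32467)/2 ≈ 90.078 mm, so f ≈ 90.1 mm.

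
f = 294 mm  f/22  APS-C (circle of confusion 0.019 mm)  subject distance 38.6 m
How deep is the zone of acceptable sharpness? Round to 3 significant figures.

Hyperfocal distance H = f²/(N·c) + f = 294²/(22 × 0.019) + 294 = 86436/0.418 + 294 ≈ 207078.7 mm ≈ 207.1 m.
Near limit Dn = s·(H − f)/(H + s − 2f) = 38600 × (207078.7 − 294) / (207078.7 + 38600 − 2 × 294) = 38600 × 206784.7 / 245090.7 ≈ 32567 mm.
Far limit Df = s·(H − f)/(H − s) = 38600 × (207078.7 − 294) / (207078.7 − 38600) = 38600 × 206784.7 / 168478.7 ≈ 47376 mm.
Depth of field = Df − Dn = 47376 − 32567 ≈ 14809 mm ≈ 14.8 m.

14.8 m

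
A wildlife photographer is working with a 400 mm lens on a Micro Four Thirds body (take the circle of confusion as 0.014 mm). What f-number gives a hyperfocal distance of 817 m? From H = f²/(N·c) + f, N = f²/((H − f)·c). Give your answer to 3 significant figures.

Rearrange H = f²/(N·c) + f for N: N = f² / ((H − f)·c).
N = 400² / ((817000 − 400) × 0.014) = 160000 / 11432 ≈ 14.

f/14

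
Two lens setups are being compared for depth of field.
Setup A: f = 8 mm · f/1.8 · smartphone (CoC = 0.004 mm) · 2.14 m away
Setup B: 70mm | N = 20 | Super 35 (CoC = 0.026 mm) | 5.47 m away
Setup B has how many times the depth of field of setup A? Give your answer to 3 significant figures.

Setup A: H = 8²/(1.8×0.004) + 8 ≈ 8896.9 mm; DoF = Df − Dn = 2815.2 − 1726.0 ≈ 1089.2 mm.
Setup B: H = 70²/(20×0.026) + 70 ≈ 9493.1 mm; DoF = Df − Dn = 12812.1 − 3477.3 ≈ 9334.8 mm.
Ratio = 9334.8 / 1089.2 ≈ 8.57.

8.57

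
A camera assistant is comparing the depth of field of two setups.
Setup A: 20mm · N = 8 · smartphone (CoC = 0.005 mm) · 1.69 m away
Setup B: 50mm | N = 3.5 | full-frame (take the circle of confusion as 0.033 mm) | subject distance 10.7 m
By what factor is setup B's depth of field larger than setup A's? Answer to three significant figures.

23.9

Setup A: H = 20²/(8×0.005) + 20 ≈ 10020.0 mm; DoF = Df − Dn = 2028.81 − 1448.16 ≈ 580.65 mm.
Setup B: H = 50²/(3.5×0.033) + 50 ≈ 21695.0 mm; DoF = Df − Dn = 21064 − 7171 ≈ 13893 mm.
Ratio = 13893 / 580.65 ≈ 23.9.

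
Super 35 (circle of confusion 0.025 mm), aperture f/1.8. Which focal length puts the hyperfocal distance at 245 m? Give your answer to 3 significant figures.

From H = f²/(N·c) + f, with f ≪ H: f ≈ √(H·N·c) = √(245000 × 1.8 × 0.025) = √11025 ≈ 105.0 mm.
The +f correction barely moves this — solving exactly, f² + N·c·f − N·c·H = 0 ⇒ f = (−N·c + √((N·c)² + 4·N·c·H))/2 = (−0.045 + √44100)/2 ≈ 104.98 mm, so f ≈ 105 mm.

105 mm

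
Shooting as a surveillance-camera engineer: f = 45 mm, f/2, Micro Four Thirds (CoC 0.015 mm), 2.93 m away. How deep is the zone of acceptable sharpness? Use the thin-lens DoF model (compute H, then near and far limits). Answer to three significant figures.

251 mm

Hyperfocal distance H = f²/(N·c) + f = 45²/(2 × 0.015) + 45 = 2025/0.03 + 45 ≈ 67545.0 mm ≈ 67.55 m.
Near limit Dn = s·(H − f)/(H + s − 2f) = 2930 × (67545.0 − 45) / (67545.0 + 2930 − 2 × 45) = 2930 × 67500.0 / 70385.0 ≈ 2809.90 mm.
Far limit Df = s·(H − f)/(H − s) = 2930 × (67545.0 − 45) / (67545.0 − 2930) = 2930 × 67500.0 / 64615.0 ≈ 3060.82 mm.
Depth of field = Df − Dn = 3060.82 − 2809.90 ≈ 250.92 mm.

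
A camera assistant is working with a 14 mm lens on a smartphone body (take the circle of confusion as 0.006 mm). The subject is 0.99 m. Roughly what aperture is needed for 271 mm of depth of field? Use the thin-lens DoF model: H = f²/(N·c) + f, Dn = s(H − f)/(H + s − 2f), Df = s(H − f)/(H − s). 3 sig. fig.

f/4.50

Write h = H − f = f²/(N·c). The thin-lens limits are Dn = s·h/(h + (s−f)) and Df = s·h/(h − (s−f)), so DoF = Df − Dn = 2·s·(s−f)·h / (h² − (s−f)²).
That is a quadratic in h: DoF·h² − 2·s·(s−f)·h − DoF·(s−f)² = 0 ⇒ h = (s−f)·(s + √(s² + DoF²)) / DoF = 976 × (990 + √(990² + 271²)) / 271 = 976 × (990 + 1026.42) / 271 ≈ 7262.1 mm.
Then N = f²/(c·h) = 14² / (0.006 × 7262.1) = 196 / 43.573 ≈ 4.50.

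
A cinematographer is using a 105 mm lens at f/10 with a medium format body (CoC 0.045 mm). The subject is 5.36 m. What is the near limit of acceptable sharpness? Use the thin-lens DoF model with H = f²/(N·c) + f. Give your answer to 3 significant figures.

Hyperfocal distance H = f²/(N·c) + f = 105²/(10 × 0.045) + 105 = 11025/0.45 + 105 ≈ 24605.0 mm ≈ 24.61 m.
Near limit Dn = s·(H − f)/(H + s − 2f) = 5360 × (24605.0 − 105) / (24605.0 + 5360 − 2 × 105) = 5360 × 24500.0 / 29755.0 ≈ 4413.4 mm ≈ 4.41 m.

4.41 m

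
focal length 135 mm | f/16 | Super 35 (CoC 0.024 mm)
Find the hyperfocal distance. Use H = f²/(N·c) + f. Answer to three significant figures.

47.6 m

Hyperfocal distance H = f²/(N·c) + f = 135²/(16 × 0.024) + 135 = 18225/0.384 + 135 ≈ 47595.9 mm ≈ 47.6 m.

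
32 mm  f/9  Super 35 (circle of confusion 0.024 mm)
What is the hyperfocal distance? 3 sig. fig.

Hyperfocal distance H = f²/(N·c) + f = 32²/(9 × 0.024) + 32 = 1024/0.216 + 32 ≈ 4772.7 mm ≈ 4.77 m.

4.77 m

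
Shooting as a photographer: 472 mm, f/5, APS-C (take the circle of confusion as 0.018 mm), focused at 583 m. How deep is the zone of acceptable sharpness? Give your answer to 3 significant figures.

290 m

Hyperfocal distance H = f²/(N·c) + f = 472²/(5 × 0.018) + 472 = 222784/0.09 + 472 ≈ 2475849.8 mm ≈ 2476 m.
Near limit Dn = s·(H − f)/(H + s − 2f) = 583000 × (2475849.8 − 472) / (2475849.8 + 583000 − 2 × 472) = 583000 × 2475377.8 / 3057905.8 ≈ 471939 mm.
Far limit Df = s·(H − f)/(H − s) = 583000 × (2475849.8 − 472) / (2475849.8 − 583000) = 583000 × 2475377.8 / 1892849.8 ≈ 762419 mm.
Depth of field = Df − Dn = 762419 − 471939 ≈ 290480 mm ≈ 290 m.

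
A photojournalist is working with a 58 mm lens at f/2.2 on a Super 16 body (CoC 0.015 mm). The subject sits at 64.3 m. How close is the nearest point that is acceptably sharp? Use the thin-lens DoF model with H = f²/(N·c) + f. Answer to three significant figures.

Hyperfocal distance H = f²/(N·c) + f = 58²/(2.2 × 0.015) + 58 = 3364/0.033 + 58 ≈ 101997.4 mm ≈ 102.0 m.
Near limit Dn = s·(H − f)/(H + s − 2f) = 64300 × (101997.4 − 58) / (101997.4 + 64300 − 2 × 58) = 64300 × 101939.4 / 166181.4 ≈ 39443 mm ≈ 39.4 m.

39.4 m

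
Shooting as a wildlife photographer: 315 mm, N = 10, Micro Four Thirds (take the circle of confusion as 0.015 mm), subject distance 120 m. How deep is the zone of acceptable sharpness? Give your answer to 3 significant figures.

Hyperfocal distance H = f²/(N·c) + f = 315²/(10 × 0.015) + 315 = 99225/0.15 + 315 ≈ 661815.0 mm ≈ 661.8 m.
Near limit Dn = s·(H − f)/(H + s − 2f) = 120000 × (661815.0 − 315) / (661815.0 + 120000 − 2 × 315) = 120000 × 661500.0 / 781185.0 ≈ 101615 mm.
Far limit Df = s·(H − f)/(H − s) = 120000 × (661815.0 − 315) / (661815.0 − 120000) = 120000 × 661500.0 / 541815.0 ≈ 146508 mm.
Depth of field = Df − Dn = 146508 − 101615 ≈ 44893 mm ≈ 44.9 m.

44.9 m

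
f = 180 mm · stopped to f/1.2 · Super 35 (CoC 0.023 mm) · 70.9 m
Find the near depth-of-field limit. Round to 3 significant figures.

Hyperfocal distance H = f²/(N·c) + f = 180²/(1.2 × 0.023) + 180 = 32400/0.0276 + 180 ≈ 1174093.0 mm ≈ 1174 m.
Near limit Dn = s·(H − f)/(H + s − 2f) = 70900 × (1174093.0 − 180) / (1174093.0 + 70900 − 2 × 180) = 70900 × 1173913.0 / 1244633.0 ≈ 66871 mm ≈ 66.9 m.

66.9 m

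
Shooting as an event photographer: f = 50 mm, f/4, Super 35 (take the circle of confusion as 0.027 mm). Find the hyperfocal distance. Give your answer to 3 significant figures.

Hyperfocal distance H = f²/(N·c) + f = 50²/(4 × 0.027) + 50 = 2500/0.108 + 50 ≈ 23198.1 mm ≈ 23.2 m.

23.2 m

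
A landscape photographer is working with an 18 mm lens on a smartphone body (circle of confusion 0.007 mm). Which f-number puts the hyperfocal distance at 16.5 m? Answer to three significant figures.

f/2.81

Rearrange H = f²/(N·c) + f for N: N = f² / ((H − f)·c).
N = 18² / ((16500 − 18) × 0.007) = 324 / 115.4 ≈ 2.81.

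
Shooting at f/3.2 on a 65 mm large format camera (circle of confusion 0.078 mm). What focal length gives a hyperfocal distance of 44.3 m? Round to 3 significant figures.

From H = f²/(N·c) + f, with f ≪ H: f ≈ √(H·N·c) = √(44300 × 3.2 × 0.078) = √11057 ≈ 105.2 mm.
The +f correction barely moves this — solving exactly, f² + N·c·f − N·c·H = 0 ⇒ f = (−N·c + √((N·c)² + 4·N·c·H))/2 = (−0.2496 + √44229)/2 ≈ 105.03 mm, so f ≈ 105 mm.

105 mm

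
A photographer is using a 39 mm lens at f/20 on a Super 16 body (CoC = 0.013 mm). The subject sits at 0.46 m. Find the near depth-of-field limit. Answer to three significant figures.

429 mm

Hyperfocal distance H = f²/(N·c) + f = 39²/(20 × 0.013) + 39 = 1521/0.26 + 39 ≈ 5889.0 mm ≈ 5.889 m.
Near limit Dn = s·(H − f)/(H + s − 2f) = 460 × (5889.0 − 39) / (5889.0 + 460 − 2 × 39) = 460 × 5850.0 / 6271.0 ≈ 429.12 mm.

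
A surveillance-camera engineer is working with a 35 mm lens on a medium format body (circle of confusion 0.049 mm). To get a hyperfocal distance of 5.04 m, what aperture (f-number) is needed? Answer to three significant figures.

Rearrange H = f²/(N·c) + f for N: N = f² / ((H − f)·c).
N = 35² / ((5040 − 35) × 0.049) = 1225 / 245.2 ≈ 5.

f/5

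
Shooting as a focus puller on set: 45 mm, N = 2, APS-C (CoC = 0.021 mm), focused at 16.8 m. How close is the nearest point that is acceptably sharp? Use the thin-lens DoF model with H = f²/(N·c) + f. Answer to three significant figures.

12.5 m

Hyperfocal distance H = f²/(N·c) + f = 45²/(2 × 0.021) + 45 = 2025/0.042 + 45 ≈ 48259.3 mm ≈ 48.26 m.
Near limit Dn = s·(H − f)/(H + s − 2f) = 16800 × (48259.3 − 45) / (48259.3 + 16800 − 2 × 45) = 16800 × 48214.3 / 64969.3 ≈ 12467 mm ≈ 12.5 m.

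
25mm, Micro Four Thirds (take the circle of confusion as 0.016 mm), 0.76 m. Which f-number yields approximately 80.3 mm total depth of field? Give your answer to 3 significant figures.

f/2.80

Write h = H − f = f²/(N·c). The thin-lens limits are Dn = s·h/(h + (s−f)) and Df = s·h/(h − (s−f)), so DoF = Df − Dn = 2·s·(s−f)·h / (h² − (s−f)²).
That is a quadratic in h: DoF·h² − 2·s·(s−f)·h − DoF·(s−f)² = 0 ⇒ h = (s−f)·(s + √(s² + DoF²)) / DoF = 735 × (760 + √(760² + 80.3²)) / 80.3 = 735 × (760 + 764.230) / 80.3 ≈ 13952 mm.
Then N = f²/(c·h) = 25² / (0.016 × 13952) = 625 / 223.22 ≈ 2.80.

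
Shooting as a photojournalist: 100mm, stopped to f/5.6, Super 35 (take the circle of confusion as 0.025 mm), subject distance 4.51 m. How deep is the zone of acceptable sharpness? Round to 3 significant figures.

Hyperfocal distance H = f²/(N·c) + f = 100²/(5.6 × 0.025) + 100 = 10000/0.14 + 100 ≈ 71528.6 mm ≈ 71.53 m.
Near limit Dn = s·(H − f)/(H + s − 2f) = 4510 × (71528.6 − 100) / (71528.6 + 4510 − 2 × 100) = 4510 × 71428.6 / 75838.6 ≈ 4247.74 mm.
Far limit Df = s·(H − f)/(H − s) = 4510 × (71528.6 − 100) / (71528.6 − 4510) = 4510 × 71428.6 / 67018.6 ≈ 4806.77 mm.
Depth of field = Df − Dn = 4806.77 − 4247.74 ≈ 559.03 mm ≈ 0.559 m.

0.559 m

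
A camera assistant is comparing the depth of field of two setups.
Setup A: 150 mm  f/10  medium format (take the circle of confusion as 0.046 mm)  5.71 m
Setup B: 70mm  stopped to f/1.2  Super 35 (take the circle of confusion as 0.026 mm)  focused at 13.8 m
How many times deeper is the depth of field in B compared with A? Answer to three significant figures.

Setup A: H = 150²/(10×0.046) + 150 ≈ 49063.0 mm; DoF = Df − Dn = 6442.3 − 5127.2 ≈ 1315.1 mm.
Setup B: H = 70²/(1.2×0.026) + 70 ≈ 157121.3 mm; DoF = Df − Dn = 15122.0 − 12690.5 ≈ 2431.5 mm.
Ratio = 2431.5 / 1315.1 ≈ 1.85.

1.85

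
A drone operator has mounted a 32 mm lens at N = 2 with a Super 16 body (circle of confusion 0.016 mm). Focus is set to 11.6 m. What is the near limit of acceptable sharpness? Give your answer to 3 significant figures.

8.52 m

Hyperfocal distance H = f²/(N·c) + f = 32²/(2 × 0.016) + 32 = 1024/0.032 + 32 ≈ 32032.0 mm ≈ 32.03 m.
Near limit Dn = s·(H − f)/(H + s − 2f) = 11600 × (32032.0 − 32) / (32032.0 + 11600 − 2 × 32) = 11600 × 32000.0 / 43568.0 ≈ 8520.0 mm ≈ 8.52 m.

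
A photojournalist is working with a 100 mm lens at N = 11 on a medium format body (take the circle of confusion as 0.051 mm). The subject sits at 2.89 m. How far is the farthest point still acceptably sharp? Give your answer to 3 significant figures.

3.43 m

Hyperfocal distance H = f²/(N·c) + f = 100²/(11 × 0.051) + 100 = 10000/0.561 + 100 ≈ 17925.3 mm ≈ 17.93 m.
Far limit Df = s·(H − f)/(H − s) = 2890 × (17925.3 − 100) / (17925.3 − 2890) = 2890 × 17825.3 / 15035.3 ≈ 3426.3 mm ≈ 3.43 m.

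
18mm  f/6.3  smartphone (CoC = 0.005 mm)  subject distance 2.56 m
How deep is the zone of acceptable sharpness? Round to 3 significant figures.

1.35 m

Hyperfocal distance H = f²/(N·c) + f = 18²/(6.3 × 0.005) + 18 = 324/0.0315 + 18 ≈ 10303.7 mm ≈ 10.30 m.
Near limit Dn = s·(H − f)/(H + s − 2f) = 2560 × (10303.7 − 18) / (10303.7 + 2560 − 2 × 18) = 2560 × 10285.7 / 12827.7 ≈ 2052.7 mm.
Far limit Df = s·(H − f)/(H − s) = 2560 × (10303.7 − 18) / (10303.7 − 2560) = 2560 × 10285.7 / 7743.7 ≈ 3400.4 mm.
Depth of field = Df − Dn = 3400.4 − 2052.7 ≈ 1347.7 mm ≈ 1.35 m.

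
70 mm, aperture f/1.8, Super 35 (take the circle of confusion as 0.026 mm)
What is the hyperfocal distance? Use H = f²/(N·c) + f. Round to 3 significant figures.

105 m

Hyperfocal distance H = f²/(N·c) + f = 70²/(1.8 × 0.026) + 70 = 4900/0.0468 + 70 ≈ 104770.9 mm ≈ 105 m.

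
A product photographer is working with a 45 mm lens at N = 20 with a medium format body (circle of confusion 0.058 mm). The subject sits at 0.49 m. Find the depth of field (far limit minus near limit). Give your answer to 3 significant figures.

Hyperfocal distance H = f²/(N·c) + f = 45²/(20 × 0.058) + 45 = 2025/1.16 + 45 ≈ 1790.7 mm ≈ 1.791 m.
Near limit Dn = s·(H − f)/(H + s − 2f) = 490 × (1790.7 − 45) / (1790.7 + 490 − 2 × 45) = 490 × 1745.7 / 2190.7 ≈ 390.47 mm.
Far limit Df = s·(H − f)/(H − s) = 490 × (1790.7 − 45) / (1790.7 − 490) = 490 × 1745.7 / 1300.7 ≈ 657.64 mm.
Depth of field = Df − Dn = 657.64 − 390.47 ≈ 267.17 mm.

267 mm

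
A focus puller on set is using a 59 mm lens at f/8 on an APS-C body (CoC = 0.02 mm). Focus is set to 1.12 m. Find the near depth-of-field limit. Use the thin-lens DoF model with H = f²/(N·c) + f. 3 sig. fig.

1.07 m

Hyperfocal distance H = f²/(N·c) + f = 59²/(8 × 0.02) + 59 = 3481/0.16 + 59 ≈ 21815.2 mm ≈ 21.82 m.
Near limit Dn = s·(H − f)/(H + s − 2f) = 1120 × (21815.2 − 59) / (21815.2 + 1120 − 2 × 59) = 1120 × 21756.2 / 22817.2 ≈ 1067.9 mm ≈ 1.07 m.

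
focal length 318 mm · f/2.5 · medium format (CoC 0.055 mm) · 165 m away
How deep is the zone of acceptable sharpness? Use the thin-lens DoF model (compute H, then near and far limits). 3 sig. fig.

Hyperfocal distance H = f²/(N·c) + f = 318²/(2.5 × 0.055) + 318 = 101124/0.1375 + 318 ≈ 735765.3 mm ≈ 735.8 m.
Near limit Dn = s·(H − f)/(H + s − 2f) = 165000 × (735765.3 − 318) / (735765.3 + 165000 − 2 × 318) = 165000 × 735447.3 / 900129.3 ≈ 134813 mm.
Far limit Df = s·(H − f)/(H − s) = 165000 × (735765.3 − 318) / (735765.3 − 165000) = 165000 × 735447.3 / 570765.3 ≈ 212607 mm.
Depth of field = Df − Dn = 212607 − 134813 ≈ 77794 mm ≈ 77.8 m.

77.8 m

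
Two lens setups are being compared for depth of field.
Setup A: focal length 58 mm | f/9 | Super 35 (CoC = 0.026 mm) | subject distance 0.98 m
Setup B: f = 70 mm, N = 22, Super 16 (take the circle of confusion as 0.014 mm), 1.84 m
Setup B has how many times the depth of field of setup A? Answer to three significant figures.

Setup A: H = 58²/(9×0.026) + 58 ≈ 14434.1 mm; DoF = Df − Dn = 1047.16 − 920.94 ≈ 126.22 mm.
Setup B: H = 70²/(22×0.014) + 70 ≈ 15979.1 mm; DoF = Df − Dn = 2070.34 − 1655.78 ≈ 414.56 mm.
Ratio = 414.56 / 126.22 ≈ 3.28.

3.28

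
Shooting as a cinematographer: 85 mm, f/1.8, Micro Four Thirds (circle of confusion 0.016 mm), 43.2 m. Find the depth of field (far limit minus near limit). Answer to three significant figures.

15.3 m

Hyperfocal distance H = f²/(N·c) + f = 85²/(1.8 × 0.016) + 85 = 7225/0.0288 + 85 ≈ 250953.1 mm ≈ 251.0 m.
Near limit Dn = s·(H − f)/(H + s − 2f) = 43200 × (250953.1 − 85) / (250953.1 + 43200 − 2 × 85) = 43200 × 250868.1 / 293983.1 ≈ 36864 mm.
Far limit Df = s·(H − f)/(H − s) = 43200 × (250953.1 − 85) / (250953.1 − 43200) = 43200 × 250868.1 / 207753.1 ≈ 52165 mm.
Depth of field = Df − Dn = 52165 − 36864 ≈ 15301 mm ≈ 15.3 m.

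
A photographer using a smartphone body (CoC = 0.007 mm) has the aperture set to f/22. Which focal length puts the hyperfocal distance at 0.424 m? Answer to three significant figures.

8.00 mm

From H = f²/(N·c) + f, with f ≪ H: f ≈ √(H·N·c) = √(424 × 22 × 0.007) = √65.296 ≈ 8.081 mm.
Exact: f² + N·c·f − N·c·H = 0 ⇒ f = (−N·c + √((N·c)² + 4·N·c·H))/2 = (−0.154 + √261.21)/2 ≈ 8.0040 mm ≈ 8.00 mm.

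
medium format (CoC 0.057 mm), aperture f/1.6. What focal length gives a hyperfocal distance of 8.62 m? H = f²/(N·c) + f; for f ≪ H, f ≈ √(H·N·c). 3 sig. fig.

From H = f²/(N·c) + f, with f ≪ H: f ≈ √(H·N·c) = √(8620 × 1.6 × 0.057) = √786.14 ≈ 28.04 mm.
The +f correction barely moves this — solving exactly, f² + N·c·f − N·c·H = 0 ⇒ f = (−N·c + √((N·c)² + 4·N·c·H))/2 = (−0.0912 + √3144.6)/2 ≈ 27.993 mm, so f ≈ 28.0 mm.

28.0 mm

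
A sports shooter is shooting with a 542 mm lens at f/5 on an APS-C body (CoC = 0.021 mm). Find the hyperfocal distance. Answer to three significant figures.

2800 m

Hyperfocal distance H = f²/(N·c) + f = 542²/(5 × 0.021) + 542 = 293764/0.105 + 542 ≈ 2798294.4 mm ≈ 2800 m.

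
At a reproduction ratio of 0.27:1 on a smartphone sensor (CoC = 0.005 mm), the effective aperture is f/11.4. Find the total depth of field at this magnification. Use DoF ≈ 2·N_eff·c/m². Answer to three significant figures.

1.56 mm

At magnification m, DoF ≈ 2·N_eff·c/m² = 2 × 11.4 × 0.005 / 0.27² = 0.114 / 0.0729 ≈ 1.56 mm.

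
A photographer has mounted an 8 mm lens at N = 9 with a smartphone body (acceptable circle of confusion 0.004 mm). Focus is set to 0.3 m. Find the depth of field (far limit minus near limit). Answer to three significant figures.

Hyperfocal distance H = f²/(N·c) + f = 8²/(9 × 0.004) + 8 = 64/0.036 + 8 ≈ 1785.8 mm ≈ 1.786 m.
Near limit Dn = s·(H − f)/(H + s − 2f) = 300 × (1785.8 − 8) / (1785.8 + 300 − 2 × 8) = 300 × 1777.8 / 2069.8 ≈ 257.68 mm.
Far limit Df = s·(H − f)/(H − s) = 300 × (1785.8 − 8) / (1785.8 − 300) = 300 × 1777.8 / 1485.8 ≈ 358.96 mm.
Depth of field = Df − Dn = 358.96 − 257.68 ≈ 101.28 mm.

101 mm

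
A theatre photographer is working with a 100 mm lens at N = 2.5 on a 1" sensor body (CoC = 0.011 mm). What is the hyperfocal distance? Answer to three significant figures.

Hyperfocal distance H = f²/(N·c) + f = 100²/(2.5 × 0.011) + 100 = 10000/0.0275 + 100 ≈ 363736.4 mm ≈ 364 m.

364 m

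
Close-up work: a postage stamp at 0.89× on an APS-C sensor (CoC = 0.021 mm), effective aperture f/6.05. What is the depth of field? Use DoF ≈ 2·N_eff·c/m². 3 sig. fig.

At magnification m, DoF ≈ 2·N_eff·c/m² = 2 × 6.05 × 0.021 / 0.89² = 0.2541 / 0.7921 ≈ 0.321 mm.

0.321 mm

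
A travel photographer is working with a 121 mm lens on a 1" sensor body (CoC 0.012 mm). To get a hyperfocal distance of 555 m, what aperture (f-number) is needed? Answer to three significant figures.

f/2.20

Rearrange H = f²/(N·c) + f for N: N = f² / ((H − f)·c).
N = 121² / ((555000 − 121) × 0.012) = 14641 / 6659 ≈ 2.20.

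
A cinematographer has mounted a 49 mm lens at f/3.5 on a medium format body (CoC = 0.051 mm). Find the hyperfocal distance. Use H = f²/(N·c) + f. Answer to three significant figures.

13.5 m

Hyperfocal distance H = f²/(N·c) + f = 49²/(3.5 × 0.051) + 49 = 2401/0.1785 + 49 ≈ 13500.0 mm ≈ 13.5 m.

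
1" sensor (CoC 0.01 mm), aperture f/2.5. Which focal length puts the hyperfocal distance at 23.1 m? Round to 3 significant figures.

From H = f²/(N·c) + f, with f ≪ H: f ≈ √(H·N·c) = √(23100 × 2.5 × 0.01) = √577.50 ≈ 24.03 mm.
The +f correction barely moves this — solving exactly, f² + N·c·f − N·c·H = 0 ⇒ f = (−N·c + √((N·c)² + 4·N·c·H))/2 = (−0.025 + √2310.0)/2 ≈ 24.019 mm, so f ≈ 24.0 mm.

24.0 mm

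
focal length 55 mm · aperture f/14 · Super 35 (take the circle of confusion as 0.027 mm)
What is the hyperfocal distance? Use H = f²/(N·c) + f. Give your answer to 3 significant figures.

Hyperfocal distance H = f²/(N·c) + f = 55²/(14 × 0.027) + 55 = 3025/0.378 + 55 ≈ 8057.6 mm ≈ 8.06 m.

8.06 m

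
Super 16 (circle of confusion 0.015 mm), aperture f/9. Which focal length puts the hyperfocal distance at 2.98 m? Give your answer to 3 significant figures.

20.0 mm

From H = f²/(N·c) + f, with f ≪ H: f ≈ √(H·N·c) = √(2980 × 9 × 0.015) = √402.30 ≈ 20.06 mm.
Exact: f² + N·c·f − N·c·H = 0 ⇒ f = (−N·c + √((N·c)² + 4·N·c·H))/2 = (−0.135 + √1609.2)/2 ≈ 19.990 mm ≈ 20.0 mm.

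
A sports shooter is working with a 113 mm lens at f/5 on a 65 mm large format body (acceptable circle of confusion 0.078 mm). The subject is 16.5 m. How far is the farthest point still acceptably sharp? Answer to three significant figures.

33.0 m

Hyperfocal distance H = f²/(N·c) + f = 113²/(5 × 0.078) + 113 = 12769/0.39 + 113 ≈ 32854.0 mm ≈ 32.85 m.
Far limit Df = s·(H − f)/(H − s) = 16500 × (32854.0 − 113) / (32854.0 − 16500) = 16500 × 32741.0 / 16354.0 ≈ 33033 mm ≈ 33.0 m.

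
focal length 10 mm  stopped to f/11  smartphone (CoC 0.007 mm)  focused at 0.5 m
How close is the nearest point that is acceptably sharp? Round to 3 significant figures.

Hyperfocal distance H = f²/(N·c) + f = 10²/(11 × 0.007) + 10 = 100/0.077 + 10 ≈ 1308.7 mm ≈ 1.309 m.
Near limit Dn = s·(H − f)/(H + s − 2f) = 500 × (1308.7 − 10) / (1308.7 + 500 − 2 × 10) = 500 × 1298.7 / 1788.7 ≈ 363.03 mm.

363 mm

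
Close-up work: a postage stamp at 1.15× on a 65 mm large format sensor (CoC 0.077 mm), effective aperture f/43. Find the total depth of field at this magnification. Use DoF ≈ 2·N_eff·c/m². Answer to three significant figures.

At magnification m, DoF ≈ 2·N_eff·c/m² = 2 × 43 × 0.077 / 1.15² = 6.622 / 1.322 ≈ 5.01 mm.

5.01 mm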